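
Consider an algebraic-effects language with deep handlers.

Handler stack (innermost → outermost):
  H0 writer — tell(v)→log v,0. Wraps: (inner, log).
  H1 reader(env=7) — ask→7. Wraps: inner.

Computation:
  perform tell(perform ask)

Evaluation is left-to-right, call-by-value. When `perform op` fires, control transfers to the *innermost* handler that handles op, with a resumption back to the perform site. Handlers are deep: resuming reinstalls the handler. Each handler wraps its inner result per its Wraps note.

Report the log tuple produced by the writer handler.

Step-by-step:
ask @ H1 ⇒ 7
tell(7) @ H0 ⇒ log+=7
H0 returns (0, (7))
H1 returns (0, (7))
= (0, (7))

Answer: (7)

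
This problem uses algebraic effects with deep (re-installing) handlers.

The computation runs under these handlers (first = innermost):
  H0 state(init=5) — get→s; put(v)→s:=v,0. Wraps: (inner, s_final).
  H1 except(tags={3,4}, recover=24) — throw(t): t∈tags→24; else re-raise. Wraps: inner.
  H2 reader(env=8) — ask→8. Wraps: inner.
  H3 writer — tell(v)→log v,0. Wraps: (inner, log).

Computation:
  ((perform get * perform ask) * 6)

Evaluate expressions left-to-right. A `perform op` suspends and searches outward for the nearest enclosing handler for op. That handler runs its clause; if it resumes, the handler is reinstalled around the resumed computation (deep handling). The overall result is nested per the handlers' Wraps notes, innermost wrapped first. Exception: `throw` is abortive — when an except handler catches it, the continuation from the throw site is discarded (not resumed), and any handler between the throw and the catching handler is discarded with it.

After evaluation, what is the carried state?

Answer: 5

Working:
get @ H0 ⇒ 5
ask @ H2 ⇒ 8
H0 returns (240, 5)
H1 returns (240, 5)
H2 returns (240, 5)
H3 returns ((240, 5), ())
= ((240, 5), ())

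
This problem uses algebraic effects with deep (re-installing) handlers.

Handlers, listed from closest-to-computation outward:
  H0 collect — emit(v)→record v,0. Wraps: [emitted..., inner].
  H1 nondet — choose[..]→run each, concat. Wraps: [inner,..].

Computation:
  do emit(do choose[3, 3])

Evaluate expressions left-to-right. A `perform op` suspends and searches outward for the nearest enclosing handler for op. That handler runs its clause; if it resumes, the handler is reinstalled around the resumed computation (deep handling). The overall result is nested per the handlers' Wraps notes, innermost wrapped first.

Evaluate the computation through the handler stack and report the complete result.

Evaluation trace:
choose[3, 3] @ H1
  branch[0] choose=3:
    emit(3) @ H0 ⇒ out+=3
    H0 returns [3, 0]
    H1 returns [[3, 0]]
  branch[1] choose=3:
    emit(3) @ H0 ⇒ out+=3
    H0 returns [3, 0]
    H1 returns [[3, 0]]
= [[3, 0], [3, 0]]

Answer: [[3, 0], [3, 0]]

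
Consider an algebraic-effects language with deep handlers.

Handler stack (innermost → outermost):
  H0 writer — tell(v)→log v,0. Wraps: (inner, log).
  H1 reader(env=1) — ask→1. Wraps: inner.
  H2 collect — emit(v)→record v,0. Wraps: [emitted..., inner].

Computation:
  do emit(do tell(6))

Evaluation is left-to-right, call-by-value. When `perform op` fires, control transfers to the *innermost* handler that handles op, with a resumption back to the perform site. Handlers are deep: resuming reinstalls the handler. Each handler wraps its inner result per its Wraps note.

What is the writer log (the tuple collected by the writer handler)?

Evaluation trace:
tell(6) @ H0 ⇒ log+=6
emit(0) @ H2 ⇒ out+=0
H0 returns (0, (6))
H1 returns (0, (6))
H2 returns [0, (0, (6))]
= [0, (0, (6))]

Answer: (6)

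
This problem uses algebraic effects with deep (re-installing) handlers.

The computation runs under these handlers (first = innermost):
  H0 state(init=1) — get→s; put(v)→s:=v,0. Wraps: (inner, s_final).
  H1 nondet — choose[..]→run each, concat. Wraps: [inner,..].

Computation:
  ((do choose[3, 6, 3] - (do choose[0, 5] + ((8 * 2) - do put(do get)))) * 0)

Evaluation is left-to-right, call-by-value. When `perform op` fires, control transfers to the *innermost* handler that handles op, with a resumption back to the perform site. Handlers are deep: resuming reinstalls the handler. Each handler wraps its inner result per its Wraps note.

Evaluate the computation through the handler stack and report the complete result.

Working:
choose[3, 6, 3] @ H1
  branch[0] choose=3:
    choose[0, 5] @ H1
      branch[0] choose=0:
        get @ H0 ⇒ 1
        put(1) @ H0 ⇒ s:=1
        H0 returns (0, 1)
        H1 returns [(0, 1)]
      branch[1] choose=5:
        get @ H0 ⇒ 1
        put(1) @ H0 ⇒ s:=1
        H0 returns (0, 1)
        H1 returns [(0, 1)]
  branch[1] choose=6:
    choose[0, 5] @ H1
      branch[0] choose=0:
        get @ H0 ⇒ 1
        put(1) @ H0 ⇒ s:=1
        H0 returns (0, 1)
        H1 returns [(0, 1)]
      branch[1] choose=5:
        get @ H0 ⇒ 1
        put(1) @ H0 ⇒ s:=1
        H0 returns (0, 1)
        H1 returns [(0, 1)]
  branch[2] choose=3:
    choose[0, 5] @ H1
      branch[0] choose=0:
        get @ H0 ⇒ 1
        put(1) @ H0 ⇒ s:=1
        H0 returns (0, 1)
        H1 returns [(0, 1)]
      branch[1] choose=5:
        get @ H0 ⇒ 1
        put(1) @ H0 ⇒ s:=1
        H0 returns (0, 1)
        H1 returns [(0, 1)]
= [(0, 1), (0, 1), (0, 1), (0, 1), (0, 1), (0, 1)]

Answer: [(0, 1), (0, 1), (0, 1), (0, 1), (0, 1), (0, 1)]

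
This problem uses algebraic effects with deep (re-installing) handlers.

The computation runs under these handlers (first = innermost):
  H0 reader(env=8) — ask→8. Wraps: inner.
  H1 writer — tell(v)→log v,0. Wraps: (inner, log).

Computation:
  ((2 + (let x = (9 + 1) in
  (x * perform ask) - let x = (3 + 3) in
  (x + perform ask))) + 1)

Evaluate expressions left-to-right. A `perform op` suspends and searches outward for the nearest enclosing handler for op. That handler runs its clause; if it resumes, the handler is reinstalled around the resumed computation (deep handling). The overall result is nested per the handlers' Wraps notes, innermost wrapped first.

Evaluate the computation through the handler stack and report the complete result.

Step-by-step:
ask @ H0 ⇒ 8
ask @ H0 ⇒ 8
H0 returns 69
H1 returns (69, ())
= (69, ())

Answer: (69, ())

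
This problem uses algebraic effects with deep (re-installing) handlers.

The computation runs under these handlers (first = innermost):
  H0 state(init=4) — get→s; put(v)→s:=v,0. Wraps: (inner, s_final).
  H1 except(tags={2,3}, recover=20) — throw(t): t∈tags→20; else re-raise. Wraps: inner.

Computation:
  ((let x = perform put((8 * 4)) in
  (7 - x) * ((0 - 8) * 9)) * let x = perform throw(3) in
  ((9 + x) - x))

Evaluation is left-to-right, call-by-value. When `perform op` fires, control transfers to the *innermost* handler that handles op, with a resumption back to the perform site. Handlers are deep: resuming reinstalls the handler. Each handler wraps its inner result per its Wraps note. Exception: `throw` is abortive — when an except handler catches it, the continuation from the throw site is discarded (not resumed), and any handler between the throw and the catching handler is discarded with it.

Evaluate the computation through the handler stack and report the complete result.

Step-by-step:
put(32) @ H0 ⇒ s:=32
throw(3) @ H1 caught ⇒ 20
= 20

Answer: 20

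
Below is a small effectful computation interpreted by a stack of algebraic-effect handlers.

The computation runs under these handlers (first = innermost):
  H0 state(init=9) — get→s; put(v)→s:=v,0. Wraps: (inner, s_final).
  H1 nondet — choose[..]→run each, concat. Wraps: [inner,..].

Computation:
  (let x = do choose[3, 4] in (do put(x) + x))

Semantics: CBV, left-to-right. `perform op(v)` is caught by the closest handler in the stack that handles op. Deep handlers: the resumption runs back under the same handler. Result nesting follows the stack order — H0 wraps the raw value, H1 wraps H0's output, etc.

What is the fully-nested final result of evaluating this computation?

Step-by-step:
choose[3, 4] @ H1
  branch[0] choose=3:
    put(3) @ H0 ⇒ s:=3
    H0 returns (3, 3)
    H1 returns [(3, 3)]
  branch[1] choose=4:
    put(4) @ H0 ⇒ s:=4
    H0 returns (4, 4)
    H1 returns [(4, 4)]
= [(3, 3), (4, 4)]

Answer: [(3, 3), (4, 4)]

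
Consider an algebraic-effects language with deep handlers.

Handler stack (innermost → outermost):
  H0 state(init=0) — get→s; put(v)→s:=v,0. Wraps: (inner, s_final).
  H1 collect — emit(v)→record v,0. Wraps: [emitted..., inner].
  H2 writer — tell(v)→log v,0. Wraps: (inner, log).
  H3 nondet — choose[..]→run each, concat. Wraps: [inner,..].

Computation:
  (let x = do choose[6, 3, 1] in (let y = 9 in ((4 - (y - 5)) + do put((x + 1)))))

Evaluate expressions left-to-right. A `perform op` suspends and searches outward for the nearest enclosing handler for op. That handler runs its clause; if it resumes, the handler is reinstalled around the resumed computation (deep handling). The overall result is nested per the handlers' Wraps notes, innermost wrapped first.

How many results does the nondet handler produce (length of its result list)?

Answer: 3

Step-by-step:
choose[6, 3, 1] @ H3
  branch[0] choose=6:
    put(7) @ H0 ⇒ s:=7
    H0 returns (0, 7)
    H1 returns [(0, 7)]
    H2 returns ([(0, 7)], ())
    H3 returns [([(0, 7)], ())]
  branch[1] choose=3:
    put(4) @ H0 ⇒ s:=4
    H0 returns (0, 4)
    H1 returns [(0, 4)]
    H2 returns ([(0, 4)], ())
    H3 returns [([(0, 4)], ())]
  branch[2] choose=1:
    put(2) @ H0 ⇒ s:=2
    H0 returns (0, 2)
    H1 returns [(0, 2)]
    H2 returns ([(0, 2)], ())
    H3 returns [([(0, 2)], ())]
= [([(0, 7)], ()), ([(0, 4)], ()), ([(0, 2)], ())]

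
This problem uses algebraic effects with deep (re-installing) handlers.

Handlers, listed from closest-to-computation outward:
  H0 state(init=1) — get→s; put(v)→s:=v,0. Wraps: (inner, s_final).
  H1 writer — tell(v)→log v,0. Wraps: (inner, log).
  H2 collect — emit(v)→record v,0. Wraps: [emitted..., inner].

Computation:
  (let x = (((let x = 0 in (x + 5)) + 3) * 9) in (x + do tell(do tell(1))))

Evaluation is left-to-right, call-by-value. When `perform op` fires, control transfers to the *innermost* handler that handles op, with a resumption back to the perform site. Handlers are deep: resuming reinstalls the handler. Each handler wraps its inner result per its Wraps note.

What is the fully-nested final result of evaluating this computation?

Working:
tell(1) @ H1 ⇒ log+=1
tell(0) @ H1 ⇒ log+=0
H0 returns (72, 1)
H1 returns ((72, 1), (1, 0))
H2 returns [((72, 1), (1, 0))]
= [((72, 1), (1, 0))]

Answer: [((72, 1), (1, 0))]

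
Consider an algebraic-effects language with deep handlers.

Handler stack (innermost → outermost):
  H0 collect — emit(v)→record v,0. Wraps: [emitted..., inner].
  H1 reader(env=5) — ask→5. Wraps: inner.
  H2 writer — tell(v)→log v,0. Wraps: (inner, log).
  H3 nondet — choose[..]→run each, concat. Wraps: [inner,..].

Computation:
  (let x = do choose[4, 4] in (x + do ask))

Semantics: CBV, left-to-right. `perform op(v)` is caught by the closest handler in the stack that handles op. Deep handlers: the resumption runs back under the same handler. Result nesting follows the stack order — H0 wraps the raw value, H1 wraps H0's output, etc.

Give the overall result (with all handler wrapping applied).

Working:
choose[4, 4] @ H3
  branch[0] choose=4:
    ask @ H1 ⇒ 5
    H0 returns [9]
    H1 returns [9]
    H2 returns ([9], ())
    H3 returns [([9], ())]
  branch[1] choose=4:
    ask @ H1 ⇒ 5
    H0 returns [9]
    H1 returns [9]
    H2 returns ([9], ())
    H3 returns [([9], ())]
= [([9], ()), ([9], ())]

Answer: [([9], ()), ([9], ())]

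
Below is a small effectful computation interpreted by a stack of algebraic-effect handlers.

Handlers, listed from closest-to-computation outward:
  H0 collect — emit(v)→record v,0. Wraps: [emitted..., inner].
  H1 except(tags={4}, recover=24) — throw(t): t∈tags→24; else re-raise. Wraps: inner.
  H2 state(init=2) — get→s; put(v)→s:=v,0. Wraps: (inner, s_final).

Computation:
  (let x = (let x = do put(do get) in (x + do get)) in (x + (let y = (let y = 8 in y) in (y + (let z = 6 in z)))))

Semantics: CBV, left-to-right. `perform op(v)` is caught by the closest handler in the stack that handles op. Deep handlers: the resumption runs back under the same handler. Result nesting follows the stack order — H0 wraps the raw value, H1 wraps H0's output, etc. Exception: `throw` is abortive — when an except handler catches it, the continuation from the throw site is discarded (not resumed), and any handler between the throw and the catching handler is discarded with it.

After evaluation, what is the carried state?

Step-by-step:
get @ H2 ⇒ 2
put(2) @ H2 ⇒ s:=2
get @ H2 ⇒ 2
H0 returns [16]
H1 returns [16]
H2 returns ([16], 2)
= ([16], 2)

Answer: 2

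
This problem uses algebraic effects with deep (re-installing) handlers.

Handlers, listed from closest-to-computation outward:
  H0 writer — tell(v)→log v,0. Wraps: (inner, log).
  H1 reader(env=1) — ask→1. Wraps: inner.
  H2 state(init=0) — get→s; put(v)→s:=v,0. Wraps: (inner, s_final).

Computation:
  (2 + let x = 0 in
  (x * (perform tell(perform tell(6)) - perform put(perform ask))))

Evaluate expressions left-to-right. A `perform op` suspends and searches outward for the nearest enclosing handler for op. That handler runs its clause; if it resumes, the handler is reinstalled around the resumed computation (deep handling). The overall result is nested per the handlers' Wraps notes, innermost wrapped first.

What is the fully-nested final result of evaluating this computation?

Working:
tell(6) @ H0 ⇒ log+=6
tell(0) @ H0 ⇒ log+=0
ask @ H1 ⇒ 1
put(1) @ H2 ⇒ s:=1
H0 returns (2, (6, 0))
H1 returns (2, (6, 0))
H2 returns ((2, (6, 0)), 1)
= ((2, (6, 0)), 1)

Answer: ((2, (6, 0)), 1)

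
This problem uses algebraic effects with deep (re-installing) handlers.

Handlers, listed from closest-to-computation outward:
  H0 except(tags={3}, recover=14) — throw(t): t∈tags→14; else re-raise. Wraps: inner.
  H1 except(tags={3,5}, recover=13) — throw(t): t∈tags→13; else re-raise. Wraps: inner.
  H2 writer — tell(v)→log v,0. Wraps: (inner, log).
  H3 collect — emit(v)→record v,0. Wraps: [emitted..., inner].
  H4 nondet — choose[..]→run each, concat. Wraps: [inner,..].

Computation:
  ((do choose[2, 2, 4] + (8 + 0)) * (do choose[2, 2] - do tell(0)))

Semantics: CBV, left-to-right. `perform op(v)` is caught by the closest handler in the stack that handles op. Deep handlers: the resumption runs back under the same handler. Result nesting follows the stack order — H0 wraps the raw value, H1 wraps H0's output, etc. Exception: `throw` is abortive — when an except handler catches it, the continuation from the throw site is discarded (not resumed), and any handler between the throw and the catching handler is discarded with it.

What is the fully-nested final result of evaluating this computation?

Answer: [[(20, (0))], [(20, (0))], [(20, (0))], [(20, (0))], [(24, (0))], [(24, (0))]]

Evaluation trace:
choose[2, 2, 4] @ H4
  branch[0] choose=2:
    choose[2, 2] @ H4
      branch[0] choose=2:
        tell(0) @ H2 ⇒ log+=0
        H0 returns 20
        H1 returns 20
        H2 returns (20, (0))
        H3 returns [(20, (0))]
        H4 returns [[(20, (0))]]
      branch[1] choose=2:
        tell(0) @ H2 ⇒ log+=0
        H0 returns 20
        H1 returns 20
        H2 returns (20, (0))
        H3 returns [(20, (0))]
        H4 returns [[(20, (0))]]
  branch[1] choose=2:
    choose[2, 2] @ H4
      branch[0] choose=2:
        tell(0) @ H2 ⇒ log+=0
        H0 returns 20
        H1 returns 20
        H2 returns (20, (0))
        H3 returns [(20, (0))]
        H4 returns [[(20, (0))]]
      branch[1] choose=2:
        tell(0) @ H2 ⇒ log+=0
        H0 returns 20
        H1 returns 20
        H2 returns (20, (0))
        H3 returns [(20, (0))]
        H4 returns [[(20, (0))]]
  branch[2] choose=4:
    choose[2, 2] @ H4
      branch[0] choose=2:
        tell(0) @ H2 ⇒ log+=0
        H0 returns 24
        H1 returns 24
        H2 returns (24, (0))
        H3 returns [(24, (0))]
        H4 returns [[(24, (0))]]
      branch[1] choose=2:
        tell(0) @ H2 ⇒ log+=0
        H0 returns 24
        H1 returns 24
        H2 returns (24, (0))
        H3 returns [(24, (0))]
        H4 returns [[(24, (0))]]
= [[(20, (0))], [(20, (0))], [(20, (0))], [(20, (0))], [(24, (0))], [(24, (0))]]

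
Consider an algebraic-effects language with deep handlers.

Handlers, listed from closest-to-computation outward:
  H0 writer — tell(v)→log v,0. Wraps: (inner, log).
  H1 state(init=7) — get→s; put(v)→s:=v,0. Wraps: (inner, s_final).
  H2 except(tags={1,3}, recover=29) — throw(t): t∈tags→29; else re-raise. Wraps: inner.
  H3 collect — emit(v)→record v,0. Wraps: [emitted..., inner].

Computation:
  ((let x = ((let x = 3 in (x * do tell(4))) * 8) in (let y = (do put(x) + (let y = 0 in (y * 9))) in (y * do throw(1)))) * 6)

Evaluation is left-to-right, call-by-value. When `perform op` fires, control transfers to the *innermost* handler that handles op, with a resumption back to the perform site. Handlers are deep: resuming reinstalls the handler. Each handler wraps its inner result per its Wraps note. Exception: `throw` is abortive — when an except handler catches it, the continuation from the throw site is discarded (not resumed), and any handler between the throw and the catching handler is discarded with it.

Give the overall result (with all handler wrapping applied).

Working:
tell(4) @ H0 ⇒ log+=4
put(0) @ H1 ⇒ s:=0
throw(1) @ H2 caught ⇒ 29
H3 returns [29]
= [29]

Answer: [29]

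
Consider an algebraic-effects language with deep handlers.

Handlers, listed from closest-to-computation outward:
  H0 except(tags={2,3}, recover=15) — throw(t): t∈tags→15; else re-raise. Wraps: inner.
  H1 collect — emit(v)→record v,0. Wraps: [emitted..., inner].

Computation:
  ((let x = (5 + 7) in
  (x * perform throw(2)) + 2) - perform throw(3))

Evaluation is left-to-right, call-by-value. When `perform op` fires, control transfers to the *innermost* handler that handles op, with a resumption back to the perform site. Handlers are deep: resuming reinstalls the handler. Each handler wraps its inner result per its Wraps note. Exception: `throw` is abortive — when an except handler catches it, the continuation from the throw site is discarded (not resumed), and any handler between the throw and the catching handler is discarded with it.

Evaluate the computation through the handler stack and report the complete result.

Working:
throw(2) @ H0 caught ⇒ 15
H1 returns [15]
= [15]

Answer: [15]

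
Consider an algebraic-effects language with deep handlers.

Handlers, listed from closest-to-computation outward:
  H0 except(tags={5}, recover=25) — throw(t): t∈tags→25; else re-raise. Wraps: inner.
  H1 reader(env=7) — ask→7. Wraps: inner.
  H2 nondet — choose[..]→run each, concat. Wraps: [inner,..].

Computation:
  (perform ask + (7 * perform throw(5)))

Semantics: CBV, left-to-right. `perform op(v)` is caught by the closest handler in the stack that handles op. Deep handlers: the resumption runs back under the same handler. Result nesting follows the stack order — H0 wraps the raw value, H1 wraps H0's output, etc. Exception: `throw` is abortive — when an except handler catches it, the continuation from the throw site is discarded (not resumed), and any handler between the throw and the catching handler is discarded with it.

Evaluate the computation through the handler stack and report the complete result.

Working:
ask @ H1 ⇒ 7
throw(5) @ H0 caught ⇒ 25
H1 returns 25
H2 returns [25]
= [25]

Answer: [25]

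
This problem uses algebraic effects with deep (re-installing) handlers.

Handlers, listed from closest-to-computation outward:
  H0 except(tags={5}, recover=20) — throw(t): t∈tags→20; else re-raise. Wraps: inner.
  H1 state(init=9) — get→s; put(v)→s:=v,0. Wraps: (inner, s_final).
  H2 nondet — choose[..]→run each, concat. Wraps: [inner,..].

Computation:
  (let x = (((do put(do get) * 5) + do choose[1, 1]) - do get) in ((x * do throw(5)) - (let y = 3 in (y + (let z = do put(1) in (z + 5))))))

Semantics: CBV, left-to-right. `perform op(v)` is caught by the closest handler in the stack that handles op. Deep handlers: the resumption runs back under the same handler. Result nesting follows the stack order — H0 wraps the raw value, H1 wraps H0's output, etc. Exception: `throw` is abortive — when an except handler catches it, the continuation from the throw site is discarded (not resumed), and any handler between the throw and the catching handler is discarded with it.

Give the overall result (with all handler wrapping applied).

Answer: [(20, 9), (20, 9)]

Working:
get @ H1 ⇒ 9
put(9) @ H1 ⇒ s:=9
choose[1, 1] @ H2
  branch[0] choose=1:
    get @ H1 ⇒ 9
    throw(5) @ H0 caught ⇒ 20
    H1 returns (20, 9)
    H2 returns [(20, 9)]
  branch[1] choose=1:
    get @ H1 ⇒ 9
    throw(5) @ H0 caught ⇒ 20
    H1 returns (20, 9)
    H2 returns [(20, 9)]
= [(20, 9), (20, 9)]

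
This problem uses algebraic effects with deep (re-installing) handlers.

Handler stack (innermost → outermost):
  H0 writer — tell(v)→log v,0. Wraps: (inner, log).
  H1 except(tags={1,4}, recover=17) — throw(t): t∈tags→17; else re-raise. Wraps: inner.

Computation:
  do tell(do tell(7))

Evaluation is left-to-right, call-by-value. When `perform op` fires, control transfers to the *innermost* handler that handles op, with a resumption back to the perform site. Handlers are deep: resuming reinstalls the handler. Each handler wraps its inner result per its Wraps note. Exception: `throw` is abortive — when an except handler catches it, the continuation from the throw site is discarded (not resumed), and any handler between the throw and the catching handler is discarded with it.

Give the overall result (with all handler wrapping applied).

Step-by-step:
tell(7) @ H0 ⇒ log+=7
tell(0) @ H0 ⇒ log+=0
H0 returns (0, (7, 0))
H1 returns (0, (7, 0))
= (0, (7, 0))

Answer: (0, (7, 0))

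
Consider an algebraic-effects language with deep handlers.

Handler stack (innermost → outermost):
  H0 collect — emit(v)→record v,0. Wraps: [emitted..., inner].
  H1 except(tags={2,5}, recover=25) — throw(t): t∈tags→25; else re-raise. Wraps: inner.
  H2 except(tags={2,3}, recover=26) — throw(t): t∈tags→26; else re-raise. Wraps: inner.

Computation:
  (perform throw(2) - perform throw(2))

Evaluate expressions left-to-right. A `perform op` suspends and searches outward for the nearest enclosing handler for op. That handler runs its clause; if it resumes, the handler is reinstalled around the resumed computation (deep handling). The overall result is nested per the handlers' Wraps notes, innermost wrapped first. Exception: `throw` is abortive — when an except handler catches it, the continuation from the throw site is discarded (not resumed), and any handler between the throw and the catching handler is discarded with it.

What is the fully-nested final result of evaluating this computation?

Answer: 25

Working:
throw(2) @ H1 caught ⇒ 25
H2 returns 25
= 25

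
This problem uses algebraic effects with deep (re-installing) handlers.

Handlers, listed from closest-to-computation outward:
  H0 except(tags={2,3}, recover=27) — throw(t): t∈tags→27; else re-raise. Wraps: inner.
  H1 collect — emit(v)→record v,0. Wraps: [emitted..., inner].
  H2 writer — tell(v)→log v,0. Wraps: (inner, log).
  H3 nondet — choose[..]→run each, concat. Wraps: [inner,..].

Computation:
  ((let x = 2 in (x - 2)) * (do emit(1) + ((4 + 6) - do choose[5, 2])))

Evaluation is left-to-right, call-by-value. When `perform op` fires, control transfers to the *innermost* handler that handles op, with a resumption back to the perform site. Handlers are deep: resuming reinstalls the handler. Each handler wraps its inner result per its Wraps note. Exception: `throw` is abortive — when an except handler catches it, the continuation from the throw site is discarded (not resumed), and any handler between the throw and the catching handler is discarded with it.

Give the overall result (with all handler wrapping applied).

Answer: [([1, 0], ()), ([1, 0], ())]

Evaluation trace:
emit(1) @ H1 ⇒ out+=1
choose[5, 2] @ H3
  branch[0] choose=5:
    H0 returns 0
    H1 returns [1, 0]
    H2 returns ([1, 0], ())
    H3 returns [([1, 0], ())]
  branch[1] choose=2:
    H0 returns 0
    H1 returns [1, 0]
    H2 returns ([1, 0], ())
    H3 returns [([1, 0], ())]
= [([1, 0], ()), ([1, 0], ())]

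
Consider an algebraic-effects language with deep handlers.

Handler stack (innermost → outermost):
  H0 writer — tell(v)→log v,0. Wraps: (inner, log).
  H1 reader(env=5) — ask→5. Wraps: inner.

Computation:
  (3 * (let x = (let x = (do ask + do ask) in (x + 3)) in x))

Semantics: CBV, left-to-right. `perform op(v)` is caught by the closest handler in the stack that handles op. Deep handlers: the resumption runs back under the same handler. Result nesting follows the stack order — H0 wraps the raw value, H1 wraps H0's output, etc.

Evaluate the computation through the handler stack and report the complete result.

Answer: (39, ())

Evaluation trace:
ask @ H1 ⇒ 5
ask @ H1 ⇒ 5
H0 returns (39, ())
H1 returns (39, ())
= (39, ())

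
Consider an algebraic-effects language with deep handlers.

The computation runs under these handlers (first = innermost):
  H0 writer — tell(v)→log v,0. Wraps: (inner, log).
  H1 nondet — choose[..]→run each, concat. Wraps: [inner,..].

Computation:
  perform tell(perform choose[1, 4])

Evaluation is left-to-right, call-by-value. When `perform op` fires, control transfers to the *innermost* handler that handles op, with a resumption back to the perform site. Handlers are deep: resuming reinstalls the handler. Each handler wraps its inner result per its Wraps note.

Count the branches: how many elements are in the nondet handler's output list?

Evaluation trace:
choose[1, 4] @ H1
  branch[0] choose=1:
    tell(1) @ H0 ⇒ log+=1
    H0 returns (0, (1))
    H1 returns [(0, (1))]
  branch[1] choose=4:
    tell(4) @ H0 ⇒ log+=4
    H0 returns (0, (4))
    H1 returns [(0, (4))]
= [(0, (1)), (0, (4))]

Answer: 2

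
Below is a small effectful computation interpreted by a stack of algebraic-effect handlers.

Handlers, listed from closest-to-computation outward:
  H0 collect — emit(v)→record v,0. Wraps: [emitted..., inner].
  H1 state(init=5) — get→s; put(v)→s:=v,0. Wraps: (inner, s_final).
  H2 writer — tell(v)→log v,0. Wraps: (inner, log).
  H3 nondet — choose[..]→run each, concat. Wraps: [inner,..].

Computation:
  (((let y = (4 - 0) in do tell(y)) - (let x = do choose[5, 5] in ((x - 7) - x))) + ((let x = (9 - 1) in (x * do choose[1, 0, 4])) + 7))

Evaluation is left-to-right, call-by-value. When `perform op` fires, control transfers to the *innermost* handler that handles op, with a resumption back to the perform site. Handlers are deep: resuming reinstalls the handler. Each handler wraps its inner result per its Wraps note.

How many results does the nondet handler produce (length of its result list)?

Answer: 6

Working:
tell(4) @ H2 ⇒ log+=4
choose[5, 5] @ H3
  branch[0] choose=5:
    choose[1, 0, 4] @ H3
      branch[0] choose=1:
        H0 returns [22]
        H1 returns ([22], 5)
        H2 returns (([22], 5), (4))
        H3 returns [(([22], 5), (4))]
      branch[1] choose=0:
        H0 returns [14]
        H1 returns ([14], 5)
        H2 returns (([14], 5), (4))
        H3 returns [(([14], 5), (4))]
      branch[2] choose=4:
        H0 returns [46]
        H1 returns ([46], 5)
        H2 returns (([46], 5), (4))
        H3 returns [(([46], 5), (4))]
  branch[1] choose=5:
    choose[1, 0, 4] @ H3
      branch[0] choose=1:
        H0 returns [22]
        H1 returns ([22], 5)
        H2 returns (([22], 5), (4))
        H3 returns [(([22], 5), (4))]
      branch[1] choose=0:
        H0 returns [14]
        H1 returns ([14], 5)
        H2 returns (([14], 5), (4))
        H3 returns [(([14], 5), (4))]
      branch[2] choose=4:
        H0 returns [46]
        H1 returns ([46], 5)
        H2 returns (([46], 5), (4))
        H3 returns [(([46], 5), (4))]
= [(([22], 5), (4)), (([14], 5), (4)), (([46], 5), (4)), (([22], 5), (4)), (([14], 5), (4)), (([46], 5), (4))]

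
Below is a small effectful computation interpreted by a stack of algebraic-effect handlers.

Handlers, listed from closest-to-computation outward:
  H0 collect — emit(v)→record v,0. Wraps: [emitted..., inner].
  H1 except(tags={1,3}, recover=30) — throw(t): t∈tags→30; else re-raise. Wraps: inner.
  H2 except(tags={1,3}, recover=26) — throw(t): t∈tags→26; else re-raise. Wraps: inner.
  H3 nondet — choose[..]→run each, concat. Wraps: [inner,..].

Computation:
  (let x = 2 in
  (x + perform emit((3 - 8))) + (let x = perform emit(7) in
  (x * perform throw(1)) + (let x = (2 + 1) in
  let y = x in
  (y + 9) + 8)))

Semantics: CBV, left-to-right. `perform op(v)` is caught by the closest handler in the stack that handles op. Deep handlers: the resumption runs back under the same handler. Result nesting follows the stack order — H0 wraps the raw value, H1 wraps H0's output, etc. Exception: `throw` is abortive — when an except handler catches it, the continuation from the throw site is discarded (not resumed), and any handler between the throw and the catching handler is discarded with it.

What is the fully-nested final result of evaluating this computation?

Working:
emit(-5) @ H0 ⇒ out+=-5
emit(7) @ H0 ⇒ out+=7
throw(1) @ H1 caught ⇒ 30
H2 returns 30
H3 returns [30]
= [30]

Answer: [30]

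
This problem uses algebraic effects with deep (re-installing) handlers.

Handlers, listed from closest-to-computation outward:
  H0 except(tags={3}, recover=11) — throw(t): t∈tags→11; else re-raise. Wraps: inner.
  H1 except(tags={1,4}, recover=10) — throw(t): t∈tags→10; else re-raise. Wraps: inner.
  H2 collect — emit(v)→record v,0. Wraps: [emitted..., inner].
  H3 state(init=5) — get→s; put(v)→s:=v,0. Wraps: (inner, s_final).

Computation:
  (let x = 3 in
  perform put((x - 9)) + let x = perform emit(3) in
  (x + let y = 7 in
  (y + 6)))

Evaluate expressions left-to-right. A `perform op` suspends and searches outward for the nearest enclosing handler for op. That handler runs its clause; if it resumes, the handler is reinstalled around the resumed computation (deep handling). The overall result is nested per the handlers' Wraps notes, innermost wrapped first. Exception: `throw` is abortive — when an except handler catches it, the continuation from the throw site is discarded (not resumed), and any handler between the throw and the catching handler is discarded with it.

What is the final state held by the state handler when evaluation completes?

Working:
put(-6) @ H3 ⇒ s:=-6
emit(3) @ H2 ⇒ out+=3
H0 returns 13
H1 returns 13
H2 returns [3, 13]
H3 returns ([3, 13], -6)
= ([3, 13], -6)

Answer: -6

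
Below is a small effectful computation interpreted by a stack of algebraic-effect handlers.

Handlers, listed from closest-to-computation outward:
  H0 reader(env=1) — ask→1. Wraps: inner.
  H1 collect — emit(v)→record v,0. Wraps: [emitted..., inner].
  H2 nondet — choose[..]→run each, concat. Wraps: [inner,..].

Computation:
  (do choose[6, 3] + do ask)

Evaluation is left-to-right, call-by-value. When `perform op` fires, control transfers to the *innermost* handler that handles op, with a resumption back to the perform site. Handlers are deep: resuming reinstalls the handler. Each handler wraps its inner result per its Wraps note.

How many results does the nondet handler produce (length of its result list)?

Working:
choose[6, 3] @ H2
  branch[0] choose=6:
    ask @ H0 ⇒ 1
    H0 returns 7
    H1 returns [7]
    H2 returns [[7]]
  branch[1] choose=3:
    ask @ H0 ⇒ 1
    H0 returns 4
    H1 returns [4]
    H2 returns [[4]]
= [[7], [4]]

Answer: 2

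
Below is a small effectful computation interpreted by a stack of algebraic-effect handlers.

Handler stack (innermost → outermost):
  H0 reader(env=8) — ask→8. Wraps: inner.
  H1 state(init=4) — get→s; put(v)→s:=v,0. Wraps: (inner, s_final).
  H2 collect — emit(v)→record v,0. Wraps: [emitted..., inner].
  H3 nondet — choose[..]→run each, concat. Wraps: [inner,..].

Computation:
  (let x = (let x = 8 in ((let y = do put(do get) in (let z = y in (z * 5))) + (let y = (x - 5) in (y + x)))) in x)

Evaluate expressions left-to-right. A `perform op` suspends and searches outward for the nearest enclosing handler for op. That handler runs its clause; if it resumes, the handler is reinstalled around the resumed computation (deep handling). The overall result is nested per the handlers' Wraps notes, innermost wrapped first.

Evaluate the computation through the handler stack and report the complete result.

Working:
get @ H1 ⇒ 4
put(4) @ H1 ⇒ s:=4
H0 returns 11
H1 returns (11, 4)
H2 returns [(11, 4)]
H3 returns [[(11, 4)]]
= [[(11, 4)]]

Answer: [[(11, 4)]]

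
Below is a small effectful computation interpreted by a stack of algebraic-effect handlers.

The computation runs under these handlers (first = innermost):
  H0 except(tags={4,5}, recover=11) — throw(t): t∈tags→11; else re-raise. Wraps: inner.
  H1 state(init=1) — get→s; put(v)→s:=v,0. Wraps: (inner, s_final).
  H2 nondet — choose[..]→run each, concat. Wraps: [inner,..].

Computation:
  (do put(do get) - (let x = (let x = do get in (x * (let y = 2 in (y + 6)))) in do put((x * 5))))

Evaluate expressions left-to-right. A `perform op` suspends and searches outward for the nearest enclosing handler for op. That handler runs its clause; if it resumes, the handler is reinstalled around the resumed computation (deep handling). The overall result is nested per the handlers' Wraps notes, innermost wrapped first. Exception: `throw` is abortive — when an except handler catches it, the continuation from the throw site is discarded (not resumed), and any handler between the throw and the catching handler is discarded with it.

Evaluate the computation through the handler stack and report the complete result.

Evaluation trace:
get @ H1 ⇒ 1
put(1) @ H1 ⇒ s:=1
get @ H1 ⇒ 1
put(40) @ H1 ⇒ s:=40
H0 returns 0
H1 returns (0, 40)
H2 returns [(0, 40)]
= [(0, 40)]

Answer: [(0, 40)]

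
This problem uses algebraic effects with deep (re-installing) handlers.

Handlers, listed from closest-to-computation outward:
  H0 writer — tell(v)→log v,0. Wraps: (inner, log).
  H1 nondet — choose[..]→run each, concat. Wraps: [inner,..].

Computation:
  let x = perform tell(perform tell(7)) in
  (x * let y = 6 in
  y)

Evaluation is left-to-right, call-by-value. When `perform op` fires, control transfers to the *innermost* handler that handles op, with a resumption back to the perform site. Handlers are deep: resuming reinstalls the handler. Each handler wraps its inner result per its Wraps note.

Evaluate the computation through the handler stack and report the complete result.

Evaluation trace:
tell(7) @ H0 ⇒ log+=7
tell(0) @ H0 ⇒ log+=0
H0 returns (0, (7, 0))
H1 returns [(0, (7, 0))]
= [(0, (7, 0))]

Answer: [(0, (7, 0))]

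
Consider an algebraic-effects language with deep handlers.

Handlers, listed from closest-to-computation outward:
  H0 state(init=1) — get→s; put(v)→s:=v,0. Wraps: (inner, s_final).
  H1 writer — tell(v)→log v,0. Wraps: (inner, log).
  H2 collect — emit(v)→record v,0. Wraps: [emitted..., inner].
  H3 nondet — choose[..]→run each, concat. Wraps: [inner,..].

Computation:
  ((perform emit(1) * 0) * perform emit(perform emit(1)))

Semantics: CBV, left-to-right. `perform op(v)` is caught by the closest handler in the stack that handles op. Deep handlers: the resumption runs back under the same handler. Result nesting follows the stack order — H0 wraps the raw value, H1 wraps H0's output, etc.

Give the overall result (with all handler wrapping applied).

Answer: [[1, 1, 0, ((0, 1), ())]]

Working:
emit(1) @ H2 ⇒ out+=1
emit(1) @ H2 ⇒ out+=1
emit(0) @ H2 ⇒ out+=0
H0 returns (0, 1)
H1 returns ((0, 1), ())
H2 returns [1, 1, 0, ((0, 1), ())]
H3 returns [[1, 1, 0, ((0, 1), ())]]
= [[1, 1, 0, ((0, 1), ())]]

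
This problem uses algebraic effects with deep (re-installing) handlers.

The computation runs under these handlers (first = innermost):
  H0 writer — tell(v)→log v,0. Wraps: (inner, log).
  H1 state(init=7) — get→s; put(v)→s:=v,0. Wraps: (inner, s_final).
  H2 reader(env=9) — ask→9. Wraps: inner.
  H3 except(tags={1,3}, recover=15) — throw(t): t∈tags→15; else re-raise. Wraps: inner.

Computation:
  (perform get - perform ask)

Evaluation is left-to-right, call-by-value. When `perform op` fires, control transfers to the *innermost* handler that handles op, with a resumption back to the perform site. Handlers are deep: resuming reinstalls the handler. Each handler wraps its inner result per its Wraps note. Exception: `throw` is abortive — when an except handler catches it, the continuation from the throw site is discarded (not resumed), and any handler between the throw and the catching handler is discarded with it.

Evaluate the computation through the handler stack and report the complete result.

Answer: ((-2, ()), 7)

Evaluation trace:
get @ H1 ⇒ 7
ask @ H2 ⇒ 9
H0 returns (-2, ())
H1 returns ((-2, ()), 7)
H2 returns ((-2, ()), 7)
H3 returns ((-2, ()), 7)
= ((-2, ()), 7)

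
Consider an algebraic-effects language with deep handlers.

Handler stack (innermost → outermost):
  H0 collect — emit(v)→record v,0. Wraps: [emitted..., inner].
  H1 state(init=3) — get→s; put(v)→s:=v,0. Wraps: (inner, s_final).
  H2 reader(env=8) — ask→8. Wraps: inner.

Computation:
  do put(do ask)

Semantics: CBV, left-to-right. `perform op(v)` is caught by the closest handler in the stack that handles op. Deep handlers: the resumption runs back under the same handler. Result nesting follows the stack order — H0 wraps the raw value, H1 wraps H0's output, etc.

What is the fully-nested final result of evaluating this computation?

Answer: ([0], 8)

Evaluation trace:
ask @ H2 ⇒ 8
put(8) @ H1 ⇒ s:=8
H0 returns [0]
H1 returns ([0], 8)
H2 returns ([0], 8)
= ([0], 8)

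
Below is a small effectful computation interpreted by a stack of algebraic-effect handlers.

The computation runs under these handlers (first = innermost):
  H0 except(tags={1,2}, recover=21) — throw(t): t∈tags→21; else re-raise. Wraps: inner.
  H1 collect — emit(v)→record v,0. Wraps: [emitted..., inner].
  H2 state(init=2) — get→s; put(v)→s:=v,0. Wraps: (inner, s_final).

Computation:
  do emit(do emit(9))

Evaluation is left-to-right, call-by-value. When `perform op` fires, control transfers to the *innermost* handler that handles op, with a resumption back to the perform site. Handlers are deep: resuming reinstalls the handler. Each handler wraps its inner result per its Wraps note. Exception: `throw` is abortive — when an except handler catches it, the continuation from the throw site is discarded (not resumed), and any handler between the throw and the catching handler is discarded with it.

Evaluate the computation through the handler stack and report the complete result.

Evaluation trace:
emit(9) @ H1 ⇒ out+=9
emit(0) @ H1 ⇒ out+=0
H0 returns 0
H1 returns [9, 0, 0]
H2 returns ([9, 0, 0], 2)
= ([9, 0, 0], 2)

Answer: ([9, 0, 0], 2)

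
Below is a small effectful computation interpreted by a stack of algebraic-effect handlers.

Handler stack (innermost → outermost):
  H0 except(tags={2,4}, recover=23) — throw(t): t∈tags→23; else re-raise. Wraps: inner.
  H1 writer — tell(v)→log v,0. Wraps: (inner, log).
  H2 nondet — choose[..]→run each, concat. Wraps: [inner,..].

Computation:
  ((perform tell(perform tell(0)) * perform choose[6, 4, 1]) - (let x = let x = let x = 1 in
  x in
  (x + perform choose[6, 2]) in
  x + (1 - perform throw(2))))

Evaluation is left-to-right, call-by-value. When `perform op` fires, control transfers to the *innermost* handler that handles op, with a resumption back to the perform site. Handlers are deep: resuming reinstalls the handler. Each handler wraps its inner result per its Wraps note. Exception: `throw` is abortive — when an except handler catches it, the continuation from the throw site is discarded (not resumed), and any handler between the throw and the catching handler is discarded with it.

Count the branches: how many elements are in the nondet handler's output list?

Answer: 6

Step-by-step:
tell(0) @ H1 ⇒ log+=0
tell(0) @ H1 ⇒ log+=0
choose[6, 4, 1] @ H2
  branch[0] choose=6:
    choose[6, 2] @ H2
      branch[0] choose=6:
        throw(2) @ H0 caught ⇒ 23
        H1 returns (23, (0, 0))
        H2 returns [(23, (0, 0))]
      branch[1] choose=2:
        throw(2) @ H0 caught ⇒ 23
        H1 returns (23, (0, 0))
        H2 returns [(23, (0, 0))]
  branch[1] choose=4:
    choose[6, 2] @ H2
      branch[0] choose=6:
        throw(2) @ H0 caught ⇒ 23
        H1 returns (23, (0, 0))
        H2 returns [(23, (0, 0))]
      branch[1] choose=2:
        throw(2) @ H0 caught ⇒ 23
        H1 returns (23, (0, 0))
        H2 returns [(23, (0, 0))]
  branch[2] choose=1:
    choose[6, 2] @ H2
      branch[0] choose=6:
        throw(2) @ H0 caught ⇒ 23
        H1 returns (23, (0, 0))
        H2 returns [(23, (0, 0))]
      branch[1] choose=2:
        throw(2) @ H0 caught ⇒ 23
        H1 returns (23, (0, 0))
        H2 returns [(23, (0, 0))]
= [(23, (0, 0)), (23, (0, 0)), (23, (0, 0)), (23, (0, 0)), (23, (0, 0)), (23, (0, 0))]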